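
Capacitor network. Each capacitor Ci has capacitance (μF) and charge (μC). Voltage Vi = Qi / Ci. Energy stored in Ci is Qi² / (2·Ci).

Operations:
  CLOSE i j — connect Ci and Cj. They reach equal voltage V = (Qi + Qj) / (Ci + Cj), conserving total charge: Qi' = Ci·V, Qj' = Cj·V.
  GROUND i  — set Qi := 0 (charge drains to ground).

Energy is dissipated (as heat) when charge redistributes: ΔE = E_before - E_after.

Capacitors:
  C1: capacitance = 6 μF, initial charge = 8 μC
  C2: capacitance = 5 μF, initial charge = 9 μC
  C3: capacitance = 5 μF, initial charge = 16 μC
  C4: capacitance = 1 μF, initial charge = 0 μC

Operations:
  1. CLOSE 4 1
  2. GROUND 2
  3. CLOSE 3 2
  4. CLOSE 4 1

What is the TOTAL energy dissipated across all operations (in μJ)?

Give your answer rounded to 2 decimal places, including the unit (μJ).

Initial: C1(6μF, Q=8μC, V=1.33V), C2(5μF, Q=9μC, V=1.80V), C3(5μF, Q=16μC, V=3.20V), C4(1μF, Q=0μC, V=0.00V)
Op 1: CLOSE 4-1: Q_total=8.00, C_total=7.00, V=1.14; Q4=1.14, Q1=6.86; dissipated=0.762
Op 2: GROUND 2: Q2=0; energy lost=8.100
Op 3: CLOSE 3-2: Q_total=16.00, C_total=10.00, V=1.60; Q3=8.00, Q2=8.00; dissipated=12.800
Op 4: CLOSE 4-1: Q_total=8.00, C_total=7.00, V=1.14; Q4=1.14, Q1=6.86; dissipated=0.000
Total dissipated: 21.662 μJ

Answer: 21.66 μJ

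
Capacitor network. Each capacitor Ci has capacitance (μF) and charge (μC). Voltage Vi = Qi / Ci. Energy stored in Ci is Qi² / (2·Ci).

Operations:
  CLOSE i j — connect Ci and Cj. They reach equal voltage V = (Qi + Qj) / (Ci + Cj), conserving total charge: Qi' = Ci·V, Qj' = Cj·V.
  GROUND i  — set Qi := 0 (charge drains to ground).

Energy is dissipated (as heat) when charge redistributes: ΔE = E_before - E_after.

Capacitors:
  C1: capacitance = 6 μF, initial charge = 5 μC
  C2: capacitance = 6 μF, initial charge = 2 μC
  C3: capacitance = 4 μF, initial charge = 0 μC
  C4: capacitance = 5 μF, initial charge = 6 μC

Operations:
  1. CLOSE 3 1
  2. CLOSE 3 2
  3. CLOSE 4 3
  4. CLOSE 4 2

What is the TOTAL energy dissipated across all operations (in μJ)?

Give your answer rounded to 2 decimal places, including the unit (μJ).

Answer: 1.85 μJ

Derivation:
Initial: C1(6μF, Q=5μC, V=0.83V), C2(6μF, Q=2μC, V=0.33V), C3(4μF, Q=0μC, V=0.00V), C4(5μF, Q=6μC, V=1.20V)
Op 1: CLOSE 3-1: Q_total=5.00, C_total=10.00, V=0.50; Q3=2.00, Q1=3.00; dissipated=0.833
Op 2: CLOSE 3-2: Q_total=4.00, C_total=10.00, V=0.40; Q3=1.60, Q2=2.40; dissipated=0.033
Op 3: CLOSE 4-3: Q_total=7.60, C_total=9.00, V=0.84; Q4=4.22, Q3=3.38; dissipated=0.711
Op 4: CLOSE 4-2: Q_total=6.62, C_total=11.00, V=0.60; Q4=3.01, Q2=3.61; dissipated=0.269
Total dissipated: 1.847 μJ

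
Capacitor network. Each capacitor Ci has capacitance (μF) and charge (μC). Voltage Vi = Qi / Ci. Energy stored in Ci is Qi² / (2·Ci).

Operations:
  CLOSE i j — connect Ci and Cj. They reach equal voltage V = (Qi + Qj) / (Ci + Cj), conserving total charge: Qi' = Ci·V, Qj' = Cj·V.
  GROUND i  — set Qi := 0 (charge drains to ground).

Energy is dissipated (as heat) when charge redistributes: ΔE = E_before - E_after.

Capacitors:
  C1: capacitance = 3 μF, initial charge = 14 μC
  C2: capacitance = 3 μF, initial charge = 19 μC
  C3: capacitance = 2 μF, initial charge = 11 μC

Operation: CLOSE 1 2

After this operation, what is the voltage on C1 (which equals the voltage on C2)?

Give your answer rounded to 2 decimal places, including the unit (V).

Initial: C1(3μF, Q=14μC, V=4.67V), C2(3μF, Q=19μC, V=6.33V), C3(2μF, Q=11μC, V=5.50V)
Op 1: CLOSE 1-2: Q_total=33.00, C_total=6.00, V=5.50; Q1=16.50, Q2=16.50; dissipated=2.083

Answer: 5.50 V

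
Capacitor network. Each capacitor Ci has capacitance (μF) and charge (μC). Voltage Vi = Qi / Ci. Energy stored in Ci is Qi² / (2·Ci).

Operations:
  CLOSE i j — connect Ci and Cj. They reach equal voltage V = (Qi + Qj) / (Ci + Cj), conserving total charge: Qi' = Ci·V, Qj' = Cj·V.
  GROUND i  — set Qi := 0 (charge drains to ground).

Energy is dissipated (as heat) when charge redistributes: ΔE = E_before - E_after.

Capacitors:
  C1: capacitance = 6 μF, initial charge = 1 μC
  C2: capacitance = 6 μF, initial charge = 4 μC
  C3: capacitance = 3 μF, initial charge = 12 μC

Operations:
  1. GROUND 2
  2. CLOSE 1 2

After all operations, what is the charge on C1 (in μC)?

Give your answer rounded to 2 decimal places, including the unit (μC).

Initial: C1(6μF, Q=1μC, V=0.17V), C2(6μF, Q=4μC, V=0.67V), C3(3μF, Q=12μC, V=4.00V)
Op 1: GROUND 2: Q2=0; energy lost=1.333
Op 2: CLOSE 1-2: Q_total=1.00, C_total=12.00, V=0.08; Q1=0.50, Q2=0.50; dissipated=0.042
Final charges: Q1=0.50, Q2=0.50, Q3=12.00

Answer: 0.50 μC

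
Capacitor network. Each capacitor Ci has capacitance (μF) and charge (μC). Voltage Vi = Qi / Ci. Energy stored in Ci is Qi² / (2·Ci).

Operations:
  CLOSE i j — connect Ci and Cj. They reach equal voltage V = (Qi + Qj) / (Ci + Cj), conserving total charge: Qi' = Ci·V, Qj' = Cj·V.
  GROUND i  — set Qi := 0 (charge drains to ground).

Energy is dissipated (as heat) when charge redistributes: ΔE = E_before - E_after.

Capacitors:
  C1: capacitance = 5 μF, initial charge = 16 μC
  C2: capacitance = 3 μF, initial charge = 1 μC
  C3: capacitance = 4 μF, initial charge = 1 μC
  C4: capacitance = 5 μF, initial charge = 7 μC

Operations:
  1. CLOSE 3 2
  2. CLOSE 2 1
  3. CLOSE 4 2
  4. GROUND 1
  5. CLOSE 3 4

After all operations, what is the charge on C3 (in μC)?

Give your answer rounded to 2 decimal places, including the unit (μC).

Initial: C1(5μF, Q=16μC, V=3.20V), C2(3μF, Q=1μC, V=0.33V), C3(4μF, Q=1μC, V=0.25V), C4(5μF, Q=7μC, V=1.40V)
Op 1: CLOSE 3-2: Q_total=2.00, C_total=7.00, V=0.29; Q3=1.14, Q2=0.86; dissipated=0.006
Op 2: CLOSE 2-1: Q_total=16.86, C_total=8.00, V=2.11; Q2=6.32, Q1=10.54; dissipated=7.962
Op 3: CLOSE 4-2: Q_total=13.32, C_total=8.00, V=1.67; Q4=8.33, Q2=5.00; dissipated=0.469
Op 4: GROUND 1: Q1=0; energy lost=11.100
Op 5: CLOSE 3-4: Q_total=9.47, C_total=9.00, V=1.05; Q3=4.21, Q4=5.26; dissipated=2.114
Final charges: Q1=0.00, Q2=5.00, Q3=4.21, Q4=5.26

Answer: 4.21 μC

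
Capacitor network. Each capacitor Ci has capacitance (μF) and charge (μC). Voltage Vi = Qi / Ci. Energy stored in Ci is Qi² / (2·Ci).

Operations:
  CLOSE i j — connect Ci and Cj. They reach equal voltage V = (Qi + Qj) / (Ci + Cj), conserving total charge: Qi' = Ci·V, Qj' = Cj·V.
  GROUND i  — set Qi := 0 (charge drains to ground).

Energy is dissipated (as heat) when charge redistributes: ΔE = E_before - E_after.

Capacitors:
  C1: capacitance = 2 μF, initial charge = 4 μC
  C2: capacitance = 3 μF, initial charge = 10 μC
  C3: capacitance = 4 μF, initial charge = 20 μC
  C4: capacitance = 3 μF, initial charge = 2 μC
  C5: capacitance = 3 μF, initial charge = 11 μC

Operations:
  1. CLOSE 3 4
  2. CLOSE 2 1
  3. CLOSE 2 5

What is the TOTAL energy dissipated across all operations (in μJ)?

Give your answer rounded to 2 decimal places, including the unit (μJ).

Initial: C1(2μF, Q=4μC, V=2.00V), C2(3μF, Q=10μC, V=3.33V), C3(4μF, Q=20μC, V=5.00V), C4(3μF, Q=2μC, V=0.67V), C5(3μF, Q=11μC, V=3.67V)
Op 1: CLOSE 3-4: Q_total=22.00, C_total=7.00, V=3.14; Q3=12.57, Q4=9.43; dissipated=16.095
Op 2: CLOSE 2-1: Q_total=14.00, C_total=5.00, V=2.80; Q2=8.40, Q1=5.60; dissipated=1.067
Op 3: CLOSE 2-5: Q_total=19.40, C_total=6.00, V=3.23; Q2=9.70, Q5=9.70; dissipated=0.563
Total dissipated: 17.725 μJ

Answer: 17.73 μJ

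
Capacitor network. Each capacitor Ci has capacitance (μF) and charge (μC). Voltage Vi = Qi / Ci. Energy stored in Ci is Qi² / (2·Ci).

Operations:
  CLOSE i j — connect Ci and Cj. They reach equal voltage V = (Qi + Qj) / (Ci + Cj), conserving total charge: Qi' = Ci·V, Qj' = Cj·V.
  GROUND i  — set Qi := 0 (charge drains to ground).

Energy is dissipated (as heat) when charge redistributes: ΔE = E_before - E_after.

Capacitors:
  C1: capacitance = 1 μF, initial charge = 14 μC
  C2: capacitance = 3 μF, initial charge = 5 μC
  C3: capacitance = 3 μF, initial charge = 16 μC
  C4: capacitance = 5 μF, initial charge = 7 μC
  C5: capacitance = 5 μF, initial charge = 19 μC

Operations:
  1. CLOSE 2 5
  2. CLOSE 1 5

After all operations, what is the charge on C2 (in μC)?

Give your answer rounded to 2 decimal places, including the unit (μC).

Answer: 9.00 μC

Derivation:
Initial: C1(1μF, Q=14μC, V=14.00V), C2(3μF, Q=5μC, V=1.67V), C3(3μF, Q=16μC, V=5.33V), C4(5μF, Q=7μC, V=1.40V), C5(5μF, Q=19μC, V=3.80V)
Op 1: CLOSE 2-5: Q_total=24.00, C_total=8.00, V=3.00; Q2=9.00, Q5=15.00; dissipated=4.267
Op 2: CLOSE 1-5: Q_total=29.00, C_total=6.00, V=4.83; Q1=4.83, Q5=24.17; dissipated=50.417
Final charges: Q1=4.83, Q2=9.00, Q3=16.00, Q4=7.00, Q5=24.17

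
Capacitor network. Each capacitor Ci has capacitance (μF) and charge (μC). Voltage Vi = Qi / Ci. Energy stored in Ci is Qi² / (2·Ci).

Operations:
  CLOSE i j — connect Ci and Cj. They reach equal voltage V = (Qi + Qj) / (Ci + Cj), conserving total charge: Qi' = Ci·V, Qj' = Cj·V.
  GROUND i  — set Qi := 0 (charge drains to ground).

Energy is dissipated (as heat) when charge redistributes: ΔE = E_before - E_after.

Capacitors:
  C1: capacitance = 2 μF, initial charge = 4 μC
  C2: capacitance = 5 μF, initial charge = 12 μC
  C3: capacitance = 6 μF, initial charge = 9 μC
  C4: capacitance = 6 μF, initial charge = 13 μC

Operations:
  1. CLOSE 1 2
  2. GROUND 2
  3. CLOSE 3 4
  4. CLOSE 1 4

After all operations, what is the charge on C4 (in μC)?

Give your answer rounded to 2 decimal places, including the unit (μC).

Initial: C1(2μF, Q=4μC, V=2.00V), C2(5μF, Q=12μC, V=2.40V), C3(6μF, Q=9μC, V=1.50V), C4(6μF, Q=13μC, V=2.17V)
Op 1: CLOSE 1-2: Q_total=16.00, C_total=7.00, V=2.29; Q1=4.57, Q2=11.43; dissipated=0.114
Op 2: GROUND 2: Q2=0; energy lost=13.061
Op 3: CLOSE 3-4: Q_total=22.00, C_total=12.00, V=1.83; Q3=11.00, Q4=11.00; dissipated=0.667
Op 4: CLOSE 1-4: Q_total=15.57, C_total=8.00, V=1.95; Q1=3.89, Q4=11.68; dissipated=0.153
Final charges: Q1=3.89, Q2=0.00, Q3=11.00, Q4=11.68

Answer: 11.68 μC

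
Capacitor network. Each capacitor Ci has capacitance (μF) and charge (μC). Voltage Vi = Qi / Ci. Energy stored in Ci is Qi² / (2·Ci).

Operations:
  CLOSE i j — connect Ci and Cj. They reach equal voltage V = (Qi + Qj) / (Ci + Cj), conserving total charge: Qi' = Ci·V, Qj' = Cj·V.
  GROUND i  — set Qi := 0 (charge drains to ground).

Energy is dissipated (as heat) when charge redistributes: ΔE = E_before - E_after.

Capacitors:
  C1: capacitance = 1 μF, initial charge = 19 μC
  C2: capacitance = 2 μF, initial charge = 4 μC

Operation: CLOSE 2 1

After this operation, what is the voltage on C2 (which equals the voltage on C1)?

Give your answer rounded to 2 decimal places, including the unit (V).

Answer: 7.67 V

Derivation:
Initial: C1(1μF, Q=19μC, V=19.00V), C2(2μF, Q=4μC, V=2.00V)
Op 1: CLOSE 2-1: Q_total=23.00, C_total=3.00, V=7.67; Q2=15.33, Q1=7.67; dissipated=96.333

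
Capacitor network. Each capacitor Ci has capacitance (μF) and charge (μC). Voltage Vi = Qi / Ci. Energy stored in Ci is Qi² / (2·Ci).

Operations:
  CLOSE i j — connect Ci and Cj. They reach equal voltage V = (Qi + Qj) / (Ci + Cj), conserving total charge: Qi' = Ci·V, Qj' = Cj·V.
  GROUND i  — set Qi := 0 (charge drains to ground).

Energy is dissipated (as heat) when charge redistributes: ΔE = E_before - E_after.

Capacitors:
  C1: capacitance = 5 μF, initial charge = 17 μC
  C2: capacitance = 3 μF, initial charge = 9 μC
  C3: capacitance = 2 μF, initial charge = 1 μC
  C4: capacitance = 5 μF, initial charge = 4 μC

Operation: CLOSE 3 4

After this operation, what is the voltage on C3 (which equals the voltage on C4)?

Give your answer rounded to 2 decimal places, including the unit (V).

Initial: C1(5μF, Q=17μC, V=3.40V), C2(3μF, Q=9μC, V=3.00V), C3(2μF, Q=1μC, V=0.50V), C4(5μF, Q=4μC, V=0.80V)
Op 1: CLOSE 3-4: Q_total=5.00, C_total=7.00, V=0.71; Q3=1.43, Q4=3.57; dissipated=0.064

Answer: 0.71 V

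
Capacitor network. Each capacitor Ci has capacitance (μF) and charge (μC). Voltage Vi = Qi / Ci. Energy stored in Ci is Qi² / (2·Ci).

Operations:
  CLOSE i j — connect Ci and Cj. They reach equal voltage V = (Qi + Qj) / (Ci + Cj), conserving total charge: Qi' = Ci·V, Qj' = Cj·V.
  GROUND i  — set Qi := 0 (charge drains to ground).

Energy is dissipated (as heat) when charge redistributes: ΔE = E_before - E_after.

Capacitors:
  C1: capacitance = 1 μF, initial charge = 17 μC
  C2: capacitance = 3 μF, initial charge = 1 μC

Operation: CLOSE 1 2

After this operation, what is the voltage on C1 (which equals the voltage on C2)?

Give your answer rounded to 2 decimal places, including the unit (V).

Answer: 4.50 V

Derivation:
Initial: C1(1μF, Q=17μC, V=17.00V), C2(3μF, Q=1μC, V=0.33V)
Op 1: CLOSE 1-2: Q_total=18.00, C_total=4.00, V=4.50; Q1=4.50, Q2=13.50; dissipated=104.167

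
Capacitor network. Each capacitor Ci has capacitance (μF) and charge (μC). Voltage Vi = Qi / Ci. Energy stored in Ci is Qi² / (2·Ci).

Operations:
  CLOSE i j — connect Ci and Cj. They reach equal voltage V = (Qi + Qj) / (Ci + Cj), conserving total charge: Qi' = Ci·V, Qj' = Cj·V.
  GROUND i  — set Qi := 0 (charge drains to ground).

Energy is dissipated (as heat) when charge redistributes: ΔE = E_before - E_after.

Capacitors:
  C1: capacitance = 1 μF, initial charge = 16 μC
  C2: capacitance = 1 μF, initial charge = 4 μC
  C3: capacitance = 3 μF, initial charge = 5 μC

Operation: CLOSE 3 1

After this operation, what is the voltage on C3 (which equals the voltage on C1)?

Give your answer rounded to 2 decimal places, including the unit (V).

Initial: C1(1μF, Q=16μC, V=16.00V), C2(1μF, Q=4μC, V=4.00V), C3(3μF, Q=5μC, V=1.67V)
Op 1: CLOSE 3-1: Q_total=21.00, C_total=4.00, V=5.25; Q3=15.75, Q1=5.25; dissipated=77.042

Answer: 5.25 V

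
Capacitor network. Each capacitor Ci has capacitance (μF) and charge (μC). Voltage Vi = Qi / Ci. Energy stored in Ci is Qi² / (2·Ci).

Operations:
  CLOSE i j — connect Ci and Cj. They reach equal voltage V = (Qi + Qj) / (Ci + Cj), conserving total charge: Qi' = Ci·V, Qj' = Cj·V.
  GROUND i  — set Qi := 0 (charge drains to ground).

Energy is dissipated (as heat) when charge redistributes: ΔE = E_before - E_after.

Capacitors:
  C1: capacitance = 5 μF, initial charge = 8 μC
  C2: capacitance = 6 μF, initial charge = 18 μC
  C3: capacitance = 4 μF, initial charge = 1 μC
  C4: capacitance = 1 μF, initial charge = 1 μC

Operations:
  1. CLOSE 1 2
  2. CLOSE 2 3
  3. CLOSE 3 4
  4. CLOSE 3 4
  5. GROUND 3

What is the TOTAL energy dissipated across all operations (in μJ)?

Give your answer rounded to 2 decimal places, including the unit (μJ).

Answer: 12.14 μJ

Derivation:
Initial: C1(5μF, Q=8μC, V=1.60V), C2(6μF, Q=18μC, V=3.00V), C3(4μF, Q=1μC, V=0.25V), C4(1μF, Q=1μC, V=1.00V)
Op 1: CLOSE 1-2: Q_total=26.00, C_total=11.00, V=2.36; Q1=11.82, Q2=14.18; dissipated=2.673
Op 2: CLOSE 2-3: Q_total=15.18, C_total=10.00, V=1.52; Q2=9.11, Q3=6.07; dissipated=5.361
Op 3: CLOSE 3-4: Q_total=7.07, C_total=5.00, V=1.41; Q3=5.66, Q4=1.41; dissipated=0.107
Op 4: CLOSE 3-4: Q_total=7.07, C_total=5.00, V=1.41; Q3=5.66, Q4=1.41; dissipated=0.000
Op 5: GROUND 3: Q3=0; energy lost=4.002
Total dissipated: 12.143 μJ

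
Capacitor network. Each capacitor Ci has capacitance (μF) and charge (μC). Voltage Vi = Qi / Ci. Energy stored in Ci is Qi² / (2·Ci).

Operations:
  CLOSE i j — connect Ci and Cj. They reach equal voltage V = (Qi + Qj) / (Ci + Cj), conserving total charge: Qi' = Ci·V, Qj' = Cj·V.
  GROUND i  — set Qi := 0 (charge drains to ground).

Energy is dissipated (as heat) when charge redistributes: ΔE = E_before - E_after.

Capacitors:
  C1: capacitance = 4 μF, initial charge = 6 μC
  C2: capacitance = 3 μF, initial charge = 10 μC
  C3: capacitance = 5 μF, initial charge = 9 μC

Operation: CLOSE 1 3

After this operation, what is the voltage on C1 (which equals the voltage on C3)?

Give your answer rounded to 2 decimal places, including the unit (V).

Answer: 1.67 V

Derivation:
Initial: C1(4μF, Q=6μC, V=1.50V), C2(3μF, Q=10μC, V=3.33V), C3(5μF, Q=9μC, V=1.80V)
Op 1: CLOSE 1-3: Q_total=15.00, C_total=9.00, V=1.67; Q1=6.67, Q3=8.33; dissipated=0.100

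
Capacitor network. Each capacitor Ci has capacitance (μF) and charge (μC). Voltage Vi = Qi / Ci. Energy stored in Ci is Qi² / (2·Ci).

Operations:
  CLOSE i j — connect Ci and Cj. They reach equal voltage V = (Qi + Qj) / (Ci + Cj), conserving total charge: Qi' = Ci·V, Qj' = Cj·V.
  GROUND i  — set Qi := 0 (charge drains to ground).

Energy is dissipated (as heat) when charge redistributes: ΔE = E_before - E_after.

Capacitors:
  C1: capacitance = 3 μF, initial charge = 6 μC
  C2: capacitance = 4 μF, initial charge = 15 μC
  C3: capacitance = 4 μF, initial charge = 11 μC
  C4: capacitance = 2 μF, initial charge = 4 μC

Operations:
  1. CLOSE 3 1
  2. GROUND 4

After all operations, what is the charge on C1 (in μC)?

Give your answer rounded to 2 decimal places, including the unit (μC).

Initial: C1(3μF, Q=6μC, V=2.00V), C2(4μF, Q=15μC, V=3.75V), C3(4μF, Q=11μC, V=2.75V), C4(2μF, Q=4μC, V=2.00V)
Op 1: CLOSE 3-1: Q_total=17.00, C_total=7.00, V=2.43; Q3=9.71, Q1=7.29; dissipated=0.482
Op 2: GROUND 4: Q4=0; energy lost=4.000
Final charges: Q1=7.29, Q2=15.00, Q3=9.71, Q4=0.00

Answer: 7.29 μC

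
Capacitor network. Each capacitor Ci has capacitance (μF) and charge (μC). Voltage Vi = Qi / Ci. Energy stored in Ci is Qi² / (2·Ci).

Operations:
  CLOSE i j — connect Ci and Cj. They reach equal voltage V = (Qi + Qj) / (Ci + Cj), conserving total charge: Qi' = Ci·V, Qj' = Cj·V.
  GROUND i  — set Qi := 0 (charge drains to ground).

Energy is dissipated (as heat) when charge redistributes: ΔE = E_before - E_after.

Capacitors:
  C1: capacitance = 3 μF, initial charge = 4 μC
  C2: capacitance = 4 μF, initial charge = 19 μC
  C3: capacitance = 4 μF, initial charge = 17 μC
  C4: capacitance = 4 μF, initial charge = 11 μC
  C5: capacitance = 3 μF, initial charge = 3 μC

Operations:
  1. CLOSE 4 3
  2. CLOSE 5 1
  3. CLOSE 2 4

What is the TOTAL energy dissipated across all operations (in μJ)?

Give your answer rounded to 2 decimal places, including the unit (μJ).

Answer: 3.90 μJ

Derivation:
Initial: C1(3μF, Q=4μC, V=1.33V), C2(4μF, Q=19μC, V=4.75V), C3(4μF, Q=17μC, V=4.25V), C4(4μF, Q=11μC, V=2.75V), C5(3μF, Q=3μC, V=1.00V)
Op 1: CLOSE 4-3: Q_total=28.00, C_total=8.00, V=3.50; Q4=14.00, Q3=14.00; dissipated=2.250
Op 2: CLOSE 5-1: Q_total=7.00, C_total=6.00, V=1.17; Q5=3.50, Q1=3.50; dissipated=0.083
Op 3: CLOSE 2-4: Q_total=33.00, C_total=8.00, V=4.12; Q2=16.50, Q4=16.50; dissipated=1.562
Total dissipated: 3.896 μJ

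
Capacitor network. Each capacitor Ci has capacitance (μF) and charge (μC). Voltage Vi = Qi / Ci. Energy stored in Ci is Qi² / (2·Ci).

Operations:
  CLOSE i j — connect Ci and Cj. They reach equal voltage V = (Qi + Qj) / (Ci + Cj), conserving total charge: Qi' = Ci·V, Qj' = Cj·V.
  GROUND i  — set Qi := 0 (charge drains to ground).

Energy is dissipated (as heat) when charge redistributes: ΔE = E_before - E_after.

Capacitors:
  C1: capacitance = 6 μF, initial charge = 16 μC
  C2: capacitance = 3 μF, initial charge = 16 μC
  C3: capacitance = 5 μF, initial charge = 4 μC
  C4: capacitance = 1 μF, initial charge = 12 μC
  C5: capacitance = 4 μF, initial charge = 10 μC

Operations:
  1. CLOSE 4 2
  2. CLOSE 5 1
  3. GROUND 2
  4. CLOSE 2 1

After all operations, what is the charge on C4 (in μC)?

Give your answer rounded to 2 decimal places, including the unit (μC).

Answer: 7.00 μC

Derivation:
Initial: C1(6μF, Q=16μC, V=2.67V), C2(3μF, Q=16μC, V=5.33V), C3(5μF, Q=4μC, V=0.80V), C4(1μF, Q=12μC, V=12.00V), C5(4μF, Q=10μC, V=2.50V)
Op 1: CLOSE 4-2: Q_total=28.00, C_total=4.00, V=7.00; Q4=7.00, Q2=21.00; dissipated=16.667
Op 2: CLOSE 5-1: Q_total=26.00, C_total=10.00, V=2.60; Q5=10.40, Q1=15.60; dissipated=0.033
Op 3: GROUND 2: Q2=0; energy lost=73.500
Op 4: CLOSE 2-1: Q_total=15.60, C_total=9.00, V=1.73; Q2=5.20, Q1=10.40; dissipated=6.760
Final charges: Q1=10.40, Q2=5.20, Q3=4.00, Q4=7.00, Q5=10.40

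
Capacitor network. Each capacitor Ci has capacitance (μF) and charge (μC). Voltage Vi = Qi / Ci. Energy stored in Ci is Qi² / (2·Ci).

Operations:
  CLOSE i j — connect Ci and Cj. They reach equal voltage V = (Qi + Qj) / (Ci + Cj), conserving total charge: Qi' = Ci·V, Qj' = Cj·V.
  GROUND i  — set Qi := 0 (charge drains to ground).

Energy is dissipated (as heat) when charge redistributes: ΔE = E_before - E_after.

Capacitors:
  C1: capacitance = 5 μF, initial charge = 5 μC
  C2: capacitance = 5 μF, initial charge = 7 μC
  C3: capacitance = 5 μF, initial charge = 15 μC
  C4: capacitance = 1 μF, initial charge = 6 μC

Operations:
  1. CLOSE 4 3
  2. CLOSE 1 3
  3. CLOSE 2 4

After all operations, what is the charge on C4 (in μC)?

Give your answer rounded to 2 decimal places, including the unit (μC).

Initial: C1(5μF, Q=5μC, V=1.00V), C2(5μF, Q=7μC, V=1.40V), C3(5μF, Q=15μC, V=3.00V), C4(1μF, Q=6μC, V=6.00V)
Op 1: CLOSE 4-3: Q_total=21.00, C_total=6.00, V=3.50; Q4=3.50, Q3=17.50; dissipated=3.750
Op 2: CLOSE 1-3: Q_total=22.50, C_total=10.00, V=2.25; Q1=11.25, Q3=11.25; dissipated=7.812
Op 3: CLOSE 2-4: Q_total=10.50, C_total=6.00, V=1.75; Q2=8.75, Q4=1.75; dissipated=1.837
Final charges: Q1=11.25, Q2=8.75, Q3=11.25, Q4=1.75

Answer: 1.75 μC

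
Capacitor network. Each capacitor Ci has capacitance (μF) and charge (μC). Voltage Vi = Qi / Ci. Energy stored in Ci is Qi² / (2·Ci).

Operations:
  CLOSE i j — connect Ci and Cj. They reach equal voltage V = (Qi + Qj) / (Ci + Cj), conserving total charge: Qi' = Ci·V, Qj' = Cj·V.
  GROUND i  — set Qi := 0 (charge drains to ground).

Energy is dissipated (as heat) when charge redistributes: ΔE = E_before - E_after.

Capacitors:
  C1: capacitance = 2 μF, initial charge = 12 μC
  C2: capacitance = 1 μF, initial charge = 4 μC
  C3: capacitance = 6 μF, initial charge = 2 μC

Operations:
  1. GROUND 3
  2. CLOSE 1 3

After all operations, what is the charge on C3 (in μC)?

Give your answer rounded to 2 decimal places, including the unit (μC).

Initial: C1(2μF, Q=12μC, V=6.00V), C2(1μF, Q=4μC, V=4.00V), C3(6μF, Q=2μC, V=0.33V)
Op 1: GROUND 3: Q3=0; energy lost=0.333
Op 2: CLOSE 1-3: Q_total=12.00, C_total=8.00, V=1.50; Q1=3.00, Q3=9.00; dissipated=27.000
Final charges: Q1=3.00, Q2=4.00, Q3=9.00

Answer: 9.00 μC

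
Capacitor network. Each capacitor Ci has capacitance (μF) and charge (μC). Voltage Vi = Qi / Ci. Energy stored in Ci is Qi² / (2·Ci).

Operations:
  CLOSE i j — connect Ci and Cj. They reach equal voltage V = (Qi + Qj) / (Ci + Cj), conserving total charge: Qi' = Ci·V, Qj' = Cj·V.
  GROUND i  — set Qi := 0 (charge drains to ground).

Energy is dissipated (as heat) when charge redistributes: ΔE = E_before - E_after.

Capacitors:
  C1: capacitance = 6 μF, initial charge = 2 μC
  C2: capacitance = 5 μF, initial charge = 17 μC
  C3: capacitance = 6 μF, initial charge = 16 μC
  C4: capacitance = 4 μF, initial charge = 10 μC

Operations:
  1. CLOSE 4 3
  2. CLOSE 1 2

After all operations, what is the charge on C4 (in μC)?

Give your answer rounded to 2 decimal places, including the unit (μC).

Initial: C1(6μF, Q=2μC, V=0.33V), C2(5μF, Q=17μC, V=3.40V), C3(6μF, Q=16μC, V=2.67V), C4(4μF, Q=10μC, V=2.50V)
Op 1: CLOSE 4-3: Q_total=26.00, C_total=10.00, V=2.60; Q4=10.40, Q3=15.60; dissipated=0.033
Op 2: CLOSE 1-2: Q_total=19.00, C_total=11.00, V=1.73; Q1=10.36, Q2=8.64; dissipated=12.824
Final charges: Q1=10.36, Q2=8.64, Q3=15.60, Q4=10.40

Answer: 10.40 μC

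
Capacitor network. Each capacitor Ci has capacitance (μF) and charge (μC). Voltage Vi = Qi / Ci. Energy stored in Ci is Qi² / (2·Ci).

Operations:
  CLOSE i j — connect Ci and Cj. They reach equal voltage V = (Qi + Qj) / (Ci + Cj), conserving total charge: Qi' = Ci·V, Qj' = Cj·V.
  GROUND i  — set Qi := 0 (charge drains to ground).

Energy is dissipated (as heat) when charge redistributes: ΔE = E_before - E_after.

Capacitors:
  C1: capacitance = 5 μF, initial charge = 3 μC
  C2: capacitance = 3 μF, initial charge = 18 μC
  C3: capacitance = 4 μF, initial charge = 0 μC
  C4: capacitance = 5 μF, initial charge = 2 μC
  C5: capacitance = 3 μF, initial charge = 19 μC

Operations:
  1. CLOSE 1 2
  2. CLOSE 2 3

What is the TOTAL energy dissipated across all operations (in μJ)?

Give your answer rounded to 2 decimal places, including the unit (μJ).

Answer: 33.24 μJ

Derivation:
Initial: C1(5μF, Q=3μC, V=0.60V), C2(3μF, Q=18μC, V=6.00V), C3(4μF, Q=0μC, V=0.00V), C4(5μF, Q=2μC, V=0.40V), C5(3μF, Q=19μC, V=6.33V)
Op 1: CLOSE 1-2: Q_total=21.00, C_total=8.00, V=2.62; Q1=13.12, Q2=7.88; dissipated=27.337
Op 2: CLOSE 2-3: Q_total=7.88, C_total=7.00, V=1.12; Q2=3.38, Q3=4.50; dissipated=5.906
Total dissipated: 33.244 μJ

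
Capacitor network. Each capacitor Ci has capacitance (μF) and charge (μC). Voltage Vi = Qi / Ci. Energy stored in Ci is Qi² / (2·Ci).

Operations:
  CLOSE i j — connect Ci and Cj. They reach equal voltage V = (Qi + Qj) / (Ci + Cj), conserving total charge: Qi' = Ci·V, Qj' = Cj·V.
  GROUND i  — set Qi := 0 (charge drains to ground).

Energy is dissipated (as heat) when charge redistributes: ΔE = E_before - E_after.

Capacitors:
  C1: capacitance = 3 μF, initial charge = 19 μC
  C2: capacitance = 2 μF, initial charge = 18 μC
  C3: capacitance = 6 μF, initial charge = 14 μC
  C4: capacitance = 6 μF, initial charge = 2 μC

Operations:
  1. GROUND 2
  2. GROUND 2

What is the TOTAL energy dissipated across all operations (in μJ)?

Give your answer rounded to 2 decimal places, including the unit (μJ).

Answer: 81.00 μJ

Derivation:
Initial: C1(3μF, Q=19μC, V=6.33V), C2(2μF, Q=18μC, V=9.00V), C3(6μF, Q=14μC, V=2.33V), C4(6μF, Q=2μC, V=0.33V)
Op 1: GROUND 2: Q2=0; energy lost=81.000
Op 2: GROUND 2: Q2=0; energy lost=0.000
Total dissipated: 81.000 μJ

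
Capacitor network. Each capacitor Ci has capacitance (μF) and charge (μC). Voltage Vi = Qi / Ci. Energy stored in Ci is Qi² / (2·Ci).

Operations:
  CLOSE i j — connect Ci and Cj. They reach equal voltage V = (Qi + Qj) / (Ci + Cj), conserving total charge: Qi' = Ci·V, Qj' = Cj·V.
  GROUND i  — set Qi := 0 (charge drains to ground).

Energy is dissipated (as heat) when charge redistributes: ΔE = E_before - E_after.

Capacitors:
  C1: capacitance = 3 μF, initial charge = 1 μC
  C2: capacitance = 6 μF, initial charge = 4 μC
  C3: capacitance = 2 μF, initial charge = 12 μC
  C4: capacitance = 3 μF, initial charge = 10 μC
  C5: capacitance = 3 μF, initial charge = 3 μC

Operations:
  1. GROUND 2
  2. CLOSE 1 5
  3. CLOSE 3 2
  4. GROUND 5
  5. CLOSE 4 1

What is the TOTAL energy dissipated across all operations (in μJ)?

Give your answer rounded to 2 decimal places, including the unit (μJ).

Initial: C1(3μF, Q=1μC, V=0.33V), C2(6μF, Q=4μC, V=0.67V), C3(2μF, Q=12μC, V=6.00V), C4(3μF, Q=10μC, V=3.33V), C5(3μF, Q=3μC, V=1.00V)
Op 1: GROUND 2: Q2=0; energy lost=1.333
Op 2: CLOSE 1-5: Q_total=4.00, C_total=6.00, V=0.67; Q1=2.00, Q5=2.00; dissipated=0.333
Op 3: CLOSE 3-2: Q_total=12.00, C_total=8.00, V=1.50; Q3=3.00, Q2=9.00; dissipated=27.000
Op 4: GROUND 5: Q5=0; energy lost=0.667
Op 5: CLOSE 4-1: Q_total=12.00, C_total=6.00, V=2.00; Q4=6.00, Q1=6.00; dissipated=5.333
Total dissipated: 34.667 μJ

Answer: 34.67 μJ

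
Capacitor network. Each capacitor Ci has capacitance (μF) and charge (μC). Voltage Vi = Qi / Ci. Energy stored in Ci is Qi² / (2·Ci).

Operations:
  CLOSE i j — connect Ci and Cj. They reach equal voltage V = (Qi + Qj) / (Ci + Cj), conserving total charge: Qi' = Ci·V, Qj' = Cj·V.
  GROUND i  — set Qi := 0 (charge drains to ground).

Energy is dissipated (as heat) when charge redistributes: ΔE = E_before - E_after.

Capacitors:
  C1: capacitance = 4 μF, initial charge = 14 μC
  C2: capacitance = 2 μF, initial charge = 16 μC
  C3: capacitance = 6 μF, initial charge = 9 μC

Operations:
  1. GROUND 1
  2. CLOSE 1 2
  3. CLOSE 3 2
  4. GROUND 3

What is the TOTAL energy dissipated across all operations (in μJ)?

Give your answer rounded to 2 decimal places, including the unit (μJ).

Initial: C1(4μF, Q=14μC, V=3.50V), C2(2μF, Q=16μC, V=8.00V), C3(6μF, Q=9μC, V=1.50V)
Op 1: GROUND 1: Q1=0; energy lost=24.500
Op 2: CLOSE 1-2: Q_total=16.00, C_total=6.00, V=2.67; Q1=10.67, Q2=5.33; dissipated=42.667
Op 3: CLOSE 3-2: Q_total=14.33, C_total=8.00, V=1.79; Q3=10.75, Q2=3.58; dissipated=1.021
Op 4: GROUND 3: Q3=0; energy lost=9.630
Total dissipated: 77.818 μJ

Answer: 77.82 μJ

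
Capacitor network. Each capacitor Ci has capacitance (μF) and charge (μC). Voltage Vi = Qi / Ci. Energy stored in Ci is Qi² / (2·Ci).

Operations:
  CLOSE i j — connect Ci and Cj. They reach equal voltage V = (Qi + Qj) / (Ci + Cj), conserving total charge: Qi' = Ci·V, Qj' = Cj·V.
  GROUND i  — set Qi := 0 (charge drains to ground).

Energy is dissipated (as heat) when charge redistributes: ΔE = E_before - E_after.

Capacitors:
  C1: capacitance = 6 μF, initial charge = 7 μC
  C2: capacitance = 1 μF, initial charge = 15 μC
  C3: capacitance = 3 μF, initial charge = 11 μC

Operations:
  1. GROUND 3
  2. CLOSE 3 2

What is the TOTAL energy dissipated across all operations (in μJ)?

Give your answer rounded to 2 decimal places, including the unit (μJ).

Answer: 104.54 μJ

Derivation:
Initial: C1(6μF, Q=7μC, V=1.17V), C2(1μF, Q=15μC, V=15.00V), C3(3μF, Q=11μC, V=3.67V)
Op 1: GROUND 3: Q3=0; energy lost=20.167
Op 2: CLOSE 3-2: Q_total=15.00, C_total=4.00, V=3.75; Q3=11.25, Q2=3.75; dissipated=84.375
Total dissipated: 104.542 μJ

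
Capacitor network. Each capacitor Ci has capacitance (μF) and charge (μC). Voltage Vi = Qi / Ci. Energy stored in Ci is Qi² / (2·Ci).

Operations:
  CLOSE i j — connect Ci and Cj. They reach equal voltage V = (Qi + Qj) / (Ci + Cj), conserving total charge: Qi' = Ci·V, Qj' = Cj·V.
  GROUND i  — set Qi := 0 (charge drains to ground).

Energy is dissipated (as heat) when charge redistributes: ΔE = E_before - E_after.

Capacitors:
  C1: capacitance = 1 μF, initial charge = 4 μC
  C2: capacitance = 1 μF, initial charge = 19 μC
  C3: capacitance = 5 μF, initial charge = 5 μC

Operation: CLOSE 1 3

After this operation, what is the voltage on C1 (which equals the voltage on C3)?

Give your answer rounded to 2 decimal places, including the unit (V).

Answer: 1.50 V

Derivation:
Initial: C1(1μF, Q=4μC, V=4.00V), C2(1μF, Q=19μC, V=19.00V), C3(5μF, Q=5μC, V=1.00V)
Op 1: CLOSE 1-3: Q_total=9.00, C_total=6.00, V=1.50; Q1=1.50, Q3=7.50; dissipated=3.750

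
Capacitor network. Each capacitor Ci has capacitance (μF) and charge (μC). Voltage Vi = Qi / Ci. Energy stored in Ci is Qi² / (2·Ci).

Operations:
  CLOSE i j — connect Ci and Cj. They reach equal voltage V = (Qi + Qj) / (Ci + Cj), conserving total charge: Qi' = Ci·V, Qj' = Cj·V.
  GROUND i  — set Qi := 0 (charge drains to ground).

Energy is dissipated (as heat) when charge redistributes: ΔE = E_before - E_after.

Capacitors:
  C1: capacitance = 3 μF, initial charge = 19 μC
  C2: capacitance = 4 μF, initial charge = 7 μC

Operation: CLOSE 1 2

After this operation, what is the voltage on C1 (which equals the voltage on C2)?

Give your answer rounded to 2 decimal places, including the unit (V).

Initial: C1(3μF, Q=19μC, V=6.33V), C2(4μF, Q=7μC, V=1.75V)
Op 1: CLOSE 1-2: Q_total=26.00, C_total=7.00, V=3.71; Q1=11.14, Q2=14.86; dissipated=18.006

Answer: 3.71 V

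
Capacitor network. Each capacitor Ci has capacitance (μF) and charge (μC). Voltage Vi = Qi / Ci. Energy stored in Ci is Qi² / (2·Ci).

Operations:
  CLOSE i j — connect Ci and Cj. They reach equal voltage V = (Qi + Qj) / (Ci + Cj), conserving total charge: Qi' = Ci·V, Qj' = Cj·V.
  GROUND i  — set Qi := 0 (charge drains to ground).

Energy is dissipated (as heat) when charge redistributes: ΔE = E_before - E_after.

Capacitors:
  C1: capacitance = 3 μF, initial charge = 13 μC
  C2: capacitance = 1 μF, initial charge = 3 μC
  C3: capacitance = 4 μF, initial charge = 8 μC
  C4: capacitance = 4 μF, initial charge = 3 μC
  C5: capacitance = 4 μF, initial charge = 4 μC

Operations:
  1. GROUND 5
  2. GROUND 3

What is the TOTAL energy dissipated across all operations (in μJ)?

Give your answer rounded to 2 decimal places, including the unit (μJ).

Initial: C1(3μF, Q=13μC, V=4.33V), C2(1μF, Q=3μC, V=3.00V), C3(4μF, Q=8μC, V=2.00V), C4(4μF, Q=3μC, V=0.75V), C5(4μF, Q=4μC, V=1.00V)
Op 1: GROUND 5: Q5=0; energy lost=2.000
Op 2: GROUND 3: Q3=0; energy lost=8.000
Total dissipated: 10.000 μJ

Answer: 10.00 μJ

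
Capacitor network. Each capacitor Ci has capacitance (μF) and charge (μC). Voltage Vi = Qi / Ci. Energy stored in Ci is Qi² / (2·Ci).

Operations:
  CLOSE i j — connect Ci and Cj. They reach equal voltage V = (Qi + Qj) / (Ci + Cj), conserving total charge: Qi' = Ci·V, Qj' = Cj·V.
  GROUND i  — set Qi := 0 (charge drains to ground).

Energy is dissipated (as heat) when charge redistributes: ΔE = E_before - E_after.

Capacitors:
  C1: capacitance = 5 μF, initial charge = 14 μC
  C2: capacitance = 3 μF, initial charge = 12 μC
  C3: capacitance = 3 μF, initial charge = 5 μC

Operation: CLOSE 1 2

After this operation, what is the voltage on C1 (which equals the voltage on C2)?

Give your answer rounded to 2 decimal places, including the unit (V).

Answer: 3.25 V

Derivation:
Initial: C1(5μF, Q=14μC, V=2.80V), C2(3μF, Q=12μC, V=4.00V), C3(3μF, Q=5μC, V=1.67V)
Op 1: CLOSE 1-2: Q_total=26.00, C_total=8.00, V=3.25; Q1=16.25, Q2=9.75; dissipated=1.350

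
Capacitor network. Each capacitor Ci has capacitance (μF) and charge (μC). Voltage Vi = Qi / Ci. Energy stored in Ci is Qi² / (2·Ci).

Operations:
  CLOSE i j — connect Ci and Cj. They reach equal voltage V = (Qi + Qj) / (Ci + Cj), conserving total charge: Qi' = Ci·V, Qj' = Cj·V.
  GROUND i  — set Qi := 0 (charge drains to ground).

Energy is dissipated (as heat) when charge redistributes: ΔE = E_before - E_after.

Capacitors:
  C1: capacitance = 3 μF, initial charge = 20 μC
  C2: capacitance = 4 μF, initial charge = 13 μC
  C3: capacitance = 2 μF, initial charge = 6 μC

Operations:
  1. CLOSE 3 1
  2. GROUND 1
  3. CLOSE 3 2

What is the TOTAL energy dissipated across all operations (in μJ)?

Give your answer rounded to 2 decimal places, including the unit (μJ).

Answer: 51.16 μJ

Derivation:
Initial: C1(3μF, Q=20μC, V=6.67V), C2(4μF, Q=13μC, V=3.25V), C3(2μF, Q=6μC, V=3.00V)
Op 1: CLOSE 3-1: Q_total=26.00, C_total=5.00, V=5.20; Q3=10.40, Q1=15.60; dissipated=8.067
Op 2: GROUND 1: Q1=0; energy lost=40.560
Op 3: CLOSE 3-2: Q_total=23.40, C_total=6.00, V=3.90; Q3=7.80, Q2=15.60; dissipated=2.535
Total dissipated: 51.162 μJ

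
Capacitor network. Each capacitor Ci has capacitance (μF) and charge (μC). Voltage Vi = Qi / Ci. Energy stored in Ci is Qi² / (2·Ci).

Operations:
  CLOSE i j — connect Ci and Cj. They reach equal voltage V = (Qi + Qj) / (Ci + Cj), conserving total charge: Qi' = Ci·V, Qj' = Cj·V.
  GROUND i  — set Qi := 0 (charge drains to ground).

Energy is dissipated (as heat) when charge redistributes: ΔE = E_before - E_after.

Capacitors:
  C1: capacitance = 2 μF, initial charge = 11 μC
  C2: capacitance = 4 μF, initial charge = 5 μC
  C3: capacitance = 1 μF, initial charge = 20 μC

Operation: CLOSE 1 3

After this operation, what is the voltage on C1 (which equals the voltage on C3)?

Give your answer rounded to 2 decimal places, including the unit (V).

Answer: 10.33 V

Derivation:
Initial: C1(2μF, Q=11μC, V=5.50V), C2(4μF, Q=5μC, V=1.25V), C3(1μF, Q=20μC, V=20.00V)
Op 1: CLOSE 1-3: Q_total=31.00, C_total=3.00, V=10.33; Q1=20.67, Q3=10.33; dissipated=70.083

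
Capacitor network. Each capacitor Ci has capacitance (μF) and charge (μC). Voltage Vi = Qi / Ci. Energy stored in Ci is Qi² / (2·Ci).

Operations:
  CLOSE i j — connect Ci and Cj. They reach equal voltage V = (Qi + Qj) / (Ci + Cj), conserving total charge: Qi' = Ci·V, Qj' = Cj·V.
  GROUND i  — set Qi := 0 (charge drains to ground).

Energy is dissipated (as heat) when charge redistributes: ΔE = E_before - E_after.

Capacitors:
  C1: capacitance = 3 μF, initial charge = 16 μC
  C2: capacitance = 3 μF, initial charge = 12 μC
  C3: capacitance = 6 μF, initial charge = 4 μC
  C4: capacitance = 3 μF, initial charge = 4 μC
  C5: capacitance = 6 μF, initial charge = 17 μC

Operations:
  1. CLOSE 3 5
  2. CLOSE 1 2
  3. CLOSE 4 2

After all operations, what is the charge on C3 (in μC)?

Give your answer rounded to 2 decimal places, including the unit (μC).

Answer: 10.50 μC

Derivation:
Initial: C1(3μF, Q=16μC, V=5.33V), C2(3μF, Q=12μC, V=4.00V), C3(6μF, Q=4μC, V=0.67V), C4(3μF, Q=4μC, V=1.33V), C5(6μF, Q=17μC, V=2.83V)
Op 1: CLOSE 3-5: Q_total=21.00, C_total=12.00, V=1.75; Q3=10.50, Q5=10.50; dissipated=7.042
Op 2: CLOSE 1-2: Q_total=28.00, C_total=6.00, V=4.67; Q1=14.00, Q2=14.00; dissipated=1.333
Op 3: CLOSE 4-2: Q_total=18.00, C_total=6.00, V=3.00; Q4=9.00, Q2=9.00; dissipated=8.333
Final charges: Q1=14.00, Q2=9.00, Q3=10.50, Q4=9.00, Q5=10.50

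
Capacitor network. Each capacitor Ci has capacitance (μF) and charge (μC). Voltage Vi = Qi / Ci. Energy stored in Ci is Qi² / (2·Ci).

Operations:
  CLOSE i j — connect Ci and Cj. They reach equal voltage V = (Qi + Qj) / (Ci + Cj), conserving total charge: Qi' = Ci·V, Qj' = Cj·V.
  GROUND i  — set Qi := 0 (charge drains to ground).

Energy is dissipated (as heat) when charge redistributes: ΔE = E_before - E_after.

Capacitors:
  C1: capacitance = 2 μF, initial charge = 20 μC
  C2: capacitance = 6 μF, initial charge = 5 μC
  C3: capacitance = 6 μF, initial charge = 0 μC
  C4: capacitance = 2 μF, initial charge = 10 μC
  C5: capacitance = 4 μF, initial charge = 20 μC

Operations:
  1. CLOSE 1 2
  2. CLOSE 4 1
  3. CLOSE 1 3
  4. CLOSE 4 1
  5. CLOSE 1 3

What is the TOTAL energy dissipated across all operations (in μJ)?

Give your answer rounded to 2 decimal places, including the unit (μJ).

Initial: C1(2μF, Q=20μC, V=10.00V), C2(6μF, Q=5μC, V=0.83V), C3(6μF, Q=0μC, V=0.00V), C4(2μF, Q=10μC, V=5.00V), C5(4μF, Q=20μC, V=5.00V)
Op 1: CLOSE 1-2: Q_total=25.00, C_total=8.00, V=3.12; Q1=6.25, Q2=18.75; dissipated=63.021
Op 2: CLOSE 4-1: Q_total=16.25, C_total=4.00, V=4.06; Q4=8.12, Q1=8.12; dissipated=1.758
Op 3: CLOSE 1-3: Q_total=8.12, C_total=8.00, V=1.02; Q1=2.03, Q3=6.09; dissipated=12.378
Op 4: CLOSE 4-1: Q_total=10.16, C_total=4.00, V=2.54; Q4=5.08, Q1=5.08; dissipated=4.642
Op 5: CLOSE 1-3: Q_total=11.17, C_total=8.00, V=1.40; Q1=2.79, Q3=8.38; dissipated=1.741
Total dissipated: 83.539 μJ

Answer: 83.54 μJ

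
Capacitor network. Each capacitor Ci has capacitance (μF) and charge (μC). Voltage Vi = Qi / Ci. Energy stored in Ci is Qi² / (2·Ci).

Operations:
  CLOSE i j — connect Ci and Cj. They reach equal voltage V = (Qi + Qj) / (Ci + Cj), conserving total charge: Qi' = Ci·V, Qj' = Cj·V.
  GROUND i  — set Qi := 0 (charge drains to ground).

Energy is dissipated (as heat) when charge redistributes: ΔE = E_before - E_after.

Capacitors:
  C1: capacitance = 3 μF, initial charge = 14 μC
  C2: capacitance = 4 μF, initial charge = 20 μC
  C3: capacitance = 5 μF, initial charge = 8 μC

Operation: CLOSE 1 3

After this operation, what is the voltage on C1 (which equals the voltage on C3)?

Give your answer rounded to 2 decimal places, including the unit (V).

Initial: C1(3μF, Q=14μC, V=4.67V), C2(4μF, Q=20μC, V=5.00V), C3(5μF, Q=8μC, V=1.60V)
Op 1: CLOSE 1-3: Q_total=22.00, C_total=8.00, V=2.75; Q1=8.25, Q3=13.75; dissipated=8.817

Answer: 2.75 V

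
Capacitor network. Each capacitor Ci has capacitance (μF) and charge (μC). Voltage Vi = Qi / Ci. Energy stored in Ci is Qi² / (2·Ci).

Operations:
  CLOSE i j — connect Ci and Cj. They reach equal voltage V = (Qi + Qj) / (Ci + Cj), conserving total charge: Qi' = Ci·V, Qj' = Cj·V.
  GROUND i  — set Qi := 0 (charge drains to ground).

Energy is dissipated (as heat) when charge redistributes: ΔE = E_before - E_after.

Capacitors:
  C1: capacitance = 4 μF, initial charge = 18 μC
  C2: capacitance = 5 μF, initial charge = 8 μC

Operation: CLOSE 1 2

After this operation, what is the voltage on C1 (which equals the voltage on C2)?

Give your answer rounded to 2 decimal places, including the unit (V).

Initial: C1(4μF, Q=18μC, V=4.50V), C2(5μF, Q=8μC, V=1.60V)
Op 1: CLOSE 1-2: Q_total=26.00, C_total=9.00, V=2.89; Q1=11.56, Q2=14.44; dissipated=9.344

Answer: 2.89 V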